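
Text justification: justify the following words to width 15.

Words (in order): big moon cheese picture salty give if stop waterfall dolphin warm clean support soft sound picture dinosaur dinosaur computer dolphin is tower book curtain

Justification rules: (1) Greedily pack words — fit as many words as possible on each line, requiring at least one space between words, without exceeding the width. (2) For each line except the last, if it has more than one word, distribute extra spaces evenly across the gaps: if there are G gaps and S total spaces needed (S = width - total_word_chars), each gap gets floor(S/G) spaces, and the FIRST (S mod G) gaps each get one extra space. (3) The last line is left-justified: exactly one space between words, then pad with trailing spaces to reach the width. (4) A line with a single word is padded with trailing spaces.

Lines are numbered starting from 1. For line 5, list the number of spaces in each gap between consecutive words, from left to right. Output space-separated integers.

Line 1: ['big', 'moon', 'cheese'] (min_width=15, slack=0)
Line 2: ['picture', 'salty'] (min_width=13, slack=2)
Line 3: ['give', 'if', 'stop'] (min_width=12, slack=3)
Line 4: ['waterfall'] (min_width=9, slack=6)
Line 5: ['dolphin', 'warm'] (min_width=12, slack=3)
Line 6: ['clean', 'support'] (min_width=13, slack=2)
Line 7: ['soft', 'sound'] (min_width=10, slack=5)
Line 8: ['picture'] (min_width=7, slack=8)
Line 9: ['dinosaur'] (min_width=8, slack=7)
Line 10: ['dinosaur'] (min_width=8, slack=7)
Line 11: ['computer'] (min_width=8, slack=7)
Line 12: ['dolphin', 'is'] (min_width=10, slack=5)
Line 13: ['tower', 'book'] (min_width=10, slack=5)
Line 14: ['curtain'] (min_width=7, slack=8)

Answer: 4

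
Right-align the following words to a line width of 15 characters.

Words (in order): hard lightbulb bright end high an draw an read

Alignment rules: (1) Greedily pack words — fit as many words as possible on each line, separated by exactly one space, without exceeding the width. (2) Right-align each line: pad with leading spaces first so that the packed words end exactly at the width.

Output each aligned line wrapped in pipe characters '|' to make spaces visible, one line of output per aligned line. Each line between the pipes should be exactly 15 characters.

Line 1: ['hard', 'lightbulb'] (min_width=14, slack=1)
Line 2: ['bright', 'end', 'high'] (min_width=15, slack=0)
Line 3: ['an', 'draw', 'an', 'read'] (min_width=15, slack=0)

Answer: | hard lightbulb|
|bright end high|
|an draw an read|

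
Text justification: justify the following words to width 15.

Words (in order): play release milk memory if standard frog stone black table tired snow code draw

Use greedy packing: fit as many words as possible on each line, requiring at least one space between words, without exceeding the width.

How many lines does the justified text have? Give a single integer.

Line 1: ['play', 'release'] (min_width=12, slack=3)
Line 2: ['milk', 'memory', 'if'] (min_width=14, slack=1)
Line 3: ['standard', 'frog'] (min_width=13, slack=2)
Line 4: ['stone', 'black'] (min_width=11, slack=4)
Line 5: ['table', 'tired'] (min_width=11, slack=4)
Line 6: ['snow', 'code', 'draw'] (min_width=14, slack=1)
Total lines: 6

Answer: 6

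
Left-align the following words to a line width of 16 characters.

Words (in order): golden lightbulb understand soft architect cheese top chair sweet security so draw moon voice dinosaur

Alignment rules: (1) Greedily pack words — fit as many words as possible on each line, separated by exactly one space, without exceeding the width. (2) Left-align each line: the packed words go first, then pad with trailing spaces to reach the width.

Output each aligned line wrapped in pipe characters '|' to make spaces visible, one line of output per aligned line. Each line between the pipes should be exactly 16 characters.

Answer: |golden lightbulb|
|understand soft |
|architect cheese|
|top chair sweet |
|security so draw|
|moon voice      |
|dinosaur        |

Derivation:
Line 1: ['golden', 'lightbulb'] (min_width=16, slack=0)
Line 2: ['understand', 'soft'] (min_width=15, slack=1)
Line 3: ['architect', 'cheese'] (min_width=16, slack=0)
Line 4: ['top', 'chair', 'sweet'] (min_width=15, slack=1)
Line 5: ['security', 'so', 'draw'] (min_width=16, slack=0)
Line 6: ['moon', 'voice'] (min_width=10, slack=6)
Line 7: ['dinosaur'] (min_width=8, slack=8)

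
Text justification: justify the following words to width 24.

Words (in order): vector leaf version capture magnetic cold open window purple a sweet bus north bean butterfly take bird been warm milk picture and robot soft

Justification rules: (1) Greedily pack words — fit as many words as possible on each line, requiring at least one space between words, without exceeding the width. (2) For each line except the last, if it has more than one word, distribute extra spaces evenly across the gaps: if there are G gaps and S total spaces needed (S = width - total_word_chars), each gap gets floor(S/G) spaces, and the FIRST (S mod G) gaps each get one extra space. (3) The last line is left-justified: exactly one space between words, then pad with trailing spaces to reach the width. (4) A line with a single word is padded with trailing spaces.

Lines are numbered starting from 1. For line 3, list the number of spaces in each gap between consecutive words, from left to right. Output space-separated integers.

Answer: 3 2 2

Derivation:
Line 1: ['vector', 'leaf', 'version'] (min_width=19, slack=5)
Line 2: ['capture', 'magnetic', 'cold'] (min_width=21, slack=3)
Line 3: ['open', 'window', 'purple', 'a'] (min_width=20, slack=4)
Line 4: ['sweet', 'bus', 'north', 'bean'] (min_width=20, slack=4)
Line 5: ['butterfly', 'take', 'bird', 'been'] (min_width=24, slack=0)
Line 6: ['warm', 'milk', 'picture', 'and'] (min_width=21, slack=3)
Line 7: ['robot', 'soft'] (min_width=10, slack=14)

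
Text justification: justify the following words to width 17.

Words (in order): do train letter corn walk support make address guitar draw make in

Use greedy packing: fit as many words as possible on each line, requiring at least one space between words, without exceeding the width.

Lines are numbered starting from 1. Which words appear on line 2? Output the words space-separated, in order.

Answer: corn walk support

Derivation:
Line 1: ['do', 'train', 'letter'] (min_width=15, slack=2)
Line 2: ['corn', 'walk', 'support'] (min_width=17, slack=0)
Line 3: ['make', 'address'] (min_width=12, slack=5)
Line 4: ['guitar', 'draw', 'make'] (min_width=16, slack=1)
Line 5: ['in'] (min_width=2, slack=15)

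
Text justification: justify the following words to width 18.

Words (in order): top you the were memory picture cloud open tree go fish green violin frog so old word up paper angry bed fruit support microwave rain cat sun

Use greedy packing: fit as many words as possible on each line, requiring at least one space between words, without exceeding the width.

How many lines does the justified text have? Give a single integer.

Line 1: ['top', 'you', 'the', 'were'] (min_width=16, slack=2)
Line 2: ['memory', 'picture'] (min_width=14, slack=4)
Line 3: ['cloud', 'open', 'tree', 'go'] (min_width=18, slack=0)
Line 4: ['fish', 'green', 'violin'] (min_width=17, slack=1)
Line 5: ['frog', 'so', 'old', 'word'] (min_width=16, slack=2)
Line 6: ['up', 'paper', 'angry', 'bed'] (min_width=18, slack=0)
Line 7: ['fruit', 'support'] (min_width=13, slack=5)
Line 8: ['microwave', 'rain', 'cat'] (min_width=18, slack=0)
Line 9: ['sun'] (min_width=3, slack=15)
Total lines: 9

Answer: 9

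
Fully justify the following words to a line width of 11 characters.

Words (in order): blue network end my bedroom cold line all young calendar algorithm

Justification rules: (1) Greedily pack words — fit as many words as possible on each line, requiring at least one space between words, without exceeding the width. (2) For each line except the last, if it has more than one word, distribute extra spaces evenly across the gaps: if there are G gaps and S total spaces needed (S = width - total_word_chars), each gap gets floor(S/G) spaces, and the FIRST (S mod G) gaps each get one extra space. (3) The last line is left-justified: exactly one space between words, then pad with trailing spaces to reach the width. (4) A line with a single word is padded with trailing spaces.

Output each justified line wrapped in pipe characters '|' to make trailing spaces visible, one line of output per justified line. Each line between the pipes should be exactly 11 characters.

Answer: |blue       |
|network end|
|my  bedroom|
|cold   line|
|all   young|
|calendar   |
|algorithm  |

Derivation:
Line 1: ['blue'] (min_width=4, slack=7)
Line 2: ['network', 'end'] (min_width=11, slack=0)
Line 3: ['my', 'bedroom'] (min_width=10, slack=1)
Line 4: ['cold', 'line'] (min_width=9, slack=2)
Line 5: ['all', 'young'] (min_width=9, slack=2)
Line 6: ['calendar'] (min_width=8, slack=3)
Line 7: ['algorithm'] (min_width=9, slack=2)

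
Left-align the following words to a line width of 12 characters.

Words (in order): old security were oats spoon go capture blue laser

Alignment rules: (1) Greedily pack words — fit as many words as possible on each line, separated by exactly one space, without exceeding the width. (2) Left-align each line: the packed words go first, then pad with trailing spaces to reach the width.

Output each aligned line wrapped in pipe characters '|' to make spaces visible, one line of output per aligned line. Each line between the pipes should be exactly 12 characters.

Answer: |old security|
|were oats   |
|spoon go    |
|capture blue|
|laser       |

Derivation:
Line 1: ['old', 'security'] (min_width=12, slack=0)
Line 2: ['were', 'oats'] (min_width=9, slack=3)
Line 3: ['spoon', 'go'] (min_width=8, slack=4)
Line 4: ['capture', 'blue'] (min_width=12, slack=0)
Line 5: ['laser'] (min_width=5, slack=7)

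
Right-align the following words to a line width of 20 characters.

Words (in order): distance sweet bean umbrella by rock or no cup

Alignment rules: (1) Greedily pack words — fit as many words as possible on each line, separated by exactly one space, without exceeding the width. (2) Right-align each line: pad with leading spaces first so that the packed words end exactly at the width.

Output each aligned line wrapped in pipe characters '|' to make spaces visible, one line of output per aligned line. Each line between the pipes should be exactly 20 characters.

Answer: | distance sweet bean|
| umbrella by rock or|
|              no cup|

Derivation:
Line 1: ['distance', 'sweet', 'bean'] (min_width=19, slack=1)
Line 2: ['umbrella', 'by', 'rock', 'or'] (min_width=19, slack=1)
Line 3: ['no', 'cup'] (min_width=6, slack=14)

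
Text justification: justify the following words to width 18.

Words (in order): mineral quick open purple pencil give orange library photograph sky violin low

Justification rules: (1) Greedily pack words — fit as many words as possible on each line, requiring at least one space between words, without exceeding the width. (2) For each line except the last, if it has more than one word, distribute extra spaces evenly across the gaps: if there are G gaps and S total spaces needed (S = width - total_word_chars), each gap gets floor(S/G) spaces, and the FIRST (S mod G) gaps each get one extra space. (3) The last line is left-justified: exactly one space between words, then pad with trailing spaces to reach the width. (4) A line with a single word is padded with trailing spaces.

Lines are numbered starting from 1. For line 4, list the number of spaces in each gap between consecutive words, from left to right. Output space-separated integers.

Answer: 5

Derivation:
Line 1: ['mineral', 'quick', 'open'] (min_width=18, slack=0)
Line 2: ['purple', 'pencil', 'give'] (min_width=18, slack=0)
Line 3: ['orange', 'library'] (min_width=14, slack=4)
Line 4: ['photograph', 'sky'] (min_width=14, slack=4)
Line 5: ['violin', 'low'] (min_width=10, slack=8)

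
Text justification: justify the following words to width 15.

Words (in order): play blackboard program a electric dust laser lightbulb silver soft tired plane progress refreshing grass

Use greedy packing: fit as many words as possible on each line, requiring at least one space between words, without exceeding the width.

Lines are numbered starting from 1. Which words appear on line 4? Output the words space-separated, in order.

Line 1: ['play', 'blackboard'] (min_width=15, slack=0)
Line 2: ['program', 'a'] (min_width=9, slack=6)
Line 3: ['electric', 'dust'] (min_width=13, slack=2)
Line 4: ['laser', 'lightbulb'] (min_width=15, slack=0)
Line 5: ['silver', 'soft'] (min_width=11, slack=4)
Line 6: ['tired', 'plane'] (min_width=11, slack=4)
Line 7: ['progress'] (min_width=8, slack=7)
Line 8: ['refreshing'] (min_width=10, slack=5)
Line 9: ['grass'] (min_width=5, slack=10)

Answer: laser lightbulb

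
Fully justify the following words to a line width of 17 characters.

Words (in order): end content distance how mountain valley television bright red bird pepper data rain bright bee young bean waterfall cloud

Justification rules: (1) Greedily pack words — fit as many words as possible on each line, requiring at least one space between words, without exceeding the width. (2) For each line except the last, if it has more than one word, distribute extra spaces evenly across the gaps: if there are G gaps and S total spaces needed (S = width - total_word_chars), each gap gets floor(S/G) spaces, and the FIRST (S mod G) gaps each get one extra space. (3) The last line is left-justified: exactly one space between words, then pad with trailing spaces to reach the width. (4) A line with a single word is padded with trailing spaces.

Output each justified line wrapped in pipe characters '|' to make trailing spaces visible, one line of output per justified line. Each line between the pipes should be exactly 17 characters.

Line 1: ['end', 'content'] (min_width=11, slack=6)
Line 2: ['distance', 'how'] (min_width=12, slack=5)
Line 3: ['mountain', 'valley'] (min_width=15, slack=2)
Line 4: ['television', 'bright'] (min_width=17, slack=0)
Line 5: ['red', 'bird', 'pepper'] (min_width=15, slack=2)
Line 6: ['data', 'rain', 'bright'] (min_width=16, slack=1)
Line 7: ['bee', 'young', 'bean'] (min_width=14, slack=3)
Line 8: ['waterfall', 'cloud'] (min_width=15, slack=2)

Answer: |end       content|
|distance      how|
|mountain   valley|
|television bright|
|red  bird  pepper|
|data  rain bright|
|bee   young  bean|
|waterfall cloud  |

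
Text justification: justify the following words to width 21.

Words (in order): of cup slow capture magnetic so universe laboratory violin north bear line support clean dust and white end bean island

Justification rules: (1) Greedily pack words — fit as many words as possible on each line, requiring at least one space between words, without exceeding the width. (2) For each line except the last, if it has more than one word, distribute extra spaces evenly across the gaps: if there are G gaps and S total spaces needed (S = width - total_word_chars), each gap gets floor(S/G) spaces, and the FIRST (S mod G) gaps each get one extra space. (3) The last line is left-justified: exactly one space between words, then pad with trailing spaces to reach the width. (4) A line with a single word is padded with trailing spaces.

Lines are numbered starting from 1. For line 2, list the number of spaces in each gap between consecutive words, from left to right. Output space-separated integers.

Answer: 2 1

Derivation:
Line 1: ['of', 'cup', 'slow', 'capture'] (min_width=19, slack=2)
Line 2: ['magnetic', 'so', 'universe'] (min_width=20, slack=1)
Line 3: ['laboratory', 'violin'] (min_width=17, slack=4)
Line 4: ['north', 'bear', 'line'] (min_width=15, slack=6)
Line 5: ['support', 'clean', 'dust'] (min_width=18, slack=3)
Line 6: ['and', 'white', 'end', 'bean'] (min_width=18, slack=3)
Line 7: ['island'] (min_width=6, slack=15)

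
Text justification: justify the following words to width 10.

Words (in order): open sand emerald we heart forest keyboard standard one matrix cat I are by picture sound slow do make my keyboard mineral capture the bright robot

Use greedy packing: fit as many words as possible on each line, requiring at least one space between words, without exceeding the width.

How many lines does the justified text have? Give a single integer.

Answer: 16

Derivation:
Line 1: ['open', 'sand'] (min_width=9, slack=1)
Line 2: ['emerald', 'we'] (min_width=10, slack=0)
Line 3: ['heart'] (min_width=5, slack=5)
Line 4: ['forest'] (min_width=6, slack=4)
Line 5: ['keyboard'] (min_width=8, slack=2)
Line 6: ['standard'] (min_width=8, slack=2)
Line 7: ['one', 'matrix'] (min_width=10, slack=0)
Line 8: ['cat', 'I', 'are'] (min_width=9, slack=1)
Line 9: ['by', 'picture'] (min_width=10, slack=0)
Line 10: ['sound', 'slow'] (min_width=10, slack=0)
Line 11: ['do', 'make', 'my'] (min_width=10, slack=0)
Line 12: ['keyboard'] (min_width=8, slack=2)
Line 13: ['mineral'] (min_width=7, slack=3)
Line 14: ['capture'] (min_width=7, slack=3)
Line 15: ['the', 'bright'] (min_width=10, slack=0)
Line 16: ['robot'] (min_width=5, slack=5)
Total lines: 16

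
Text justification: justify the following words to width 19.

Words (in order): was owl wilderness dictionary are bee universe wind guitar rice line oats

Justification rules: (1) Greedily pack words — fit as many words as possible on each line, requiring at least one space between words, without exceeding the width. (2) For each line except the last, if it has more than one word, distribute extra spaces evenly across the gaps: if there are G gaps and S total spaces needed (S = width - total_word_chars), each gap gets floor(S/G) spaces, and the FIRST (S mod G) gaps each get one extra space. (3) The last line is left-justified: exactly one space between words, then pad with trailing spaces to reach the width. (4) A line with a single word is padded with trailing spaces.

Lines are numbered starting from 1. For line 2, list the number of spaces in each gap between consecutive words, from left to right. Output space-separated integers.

Line 1: ['was', 'owl', 'wilderness'] (min_width=18, slack=1)
Line 2: ['dictionary', 'are', 'bee'] (min_width=18, slack=1)
Line 3: ['universe', 'wind'] (min_width=13, slack=6)
Line 4: ['guitar', 'rice', 'line'] (min_width=16, slack=3)
Line 5: ['oats'] (min_width=4, slack=15)

Answer: 2 1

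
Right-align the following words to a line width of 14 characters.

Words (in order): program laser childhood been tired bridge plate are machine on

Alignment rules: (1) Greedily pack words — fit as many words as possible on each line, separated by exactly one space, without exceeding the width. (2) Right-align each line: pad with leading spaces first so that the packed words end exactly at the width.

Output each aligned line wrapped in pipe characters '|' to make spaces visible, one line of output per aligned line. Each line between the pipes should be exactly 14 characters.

Answer: | program laser|
|childhood been|
|  tired bridge|
|     plate are|
|    machine on|

Derivation:
Line 1: ['program', 'laser'] (min_width=13, slack=1)
Line 2: ['childhood', 'been'] (min_width=14, slack=0)
Line 3: ['tired', 'bridge'] (min_width=12, slack=2)
Line 4: ['plate', 'are'] (min_width=9, slack=5)
Line 5: ['machine', 'on'] (min_width=10, slack=4)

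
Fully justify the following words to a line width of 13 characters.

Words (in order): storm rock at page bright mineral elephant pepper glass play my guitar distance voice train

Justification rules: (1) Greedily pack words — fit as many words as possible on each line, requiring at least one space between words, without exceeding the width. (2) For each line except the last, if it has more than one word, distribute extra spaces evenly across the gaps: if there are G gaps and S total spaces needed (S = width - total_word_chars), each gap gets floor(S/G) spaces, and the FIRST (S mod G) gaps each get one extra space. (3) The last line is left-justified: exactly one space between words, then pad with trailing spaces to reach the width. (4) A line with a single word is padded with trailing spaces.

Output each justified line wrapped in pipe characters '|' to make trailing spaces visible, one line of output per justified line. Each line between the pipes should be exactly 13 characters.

Line 1: ['storm', 'rock', 'at'] (min_width=13, slack=0)
Line 2: ['page', 'bright'] (min_width=11, slack=2)
Line 3: ['mineral'] (min_width=7, slack=6)
Line 4: ['elephant'] (min_width=8, slack=5)
Line 5: ['pepper', 'glass'] (min_width=12, slack=1)
Line 6: ['play', 'my'] (min_width=7, slack=6)
Line 7: ['guitar'] (min_width=6, slack=7)
Line 8: ['distance'] (min_width=8, slack=5)
Line 9: ['voice', 'train'] (min_width=11, slack=2)

Answer: |storm rock at|
|page   bright|
|mineral      |
|elephant     |
|pepper  glass|
|play       my|
|guitar       |
|distance     |
|voice train  |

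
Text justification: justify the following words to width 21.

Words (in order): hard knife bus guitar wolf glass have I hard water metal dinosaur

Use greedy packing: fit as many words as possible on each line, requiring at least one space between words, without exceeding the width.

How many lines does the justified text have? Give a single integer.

Line 1: ['hard', 'knife', 'bus', 'guitar'] (min_width=21, slack=0)
Line 2: ['wolf', 'glass', 'have', 'I'] (min_width=17, slack=4)
Line 3: ['hard', 'water', 'metal'] (min_width=16, slack=5)
Line 4: ['dinosaur'] (min_width=8, slack=13)
Total lines: 4

Answer: 4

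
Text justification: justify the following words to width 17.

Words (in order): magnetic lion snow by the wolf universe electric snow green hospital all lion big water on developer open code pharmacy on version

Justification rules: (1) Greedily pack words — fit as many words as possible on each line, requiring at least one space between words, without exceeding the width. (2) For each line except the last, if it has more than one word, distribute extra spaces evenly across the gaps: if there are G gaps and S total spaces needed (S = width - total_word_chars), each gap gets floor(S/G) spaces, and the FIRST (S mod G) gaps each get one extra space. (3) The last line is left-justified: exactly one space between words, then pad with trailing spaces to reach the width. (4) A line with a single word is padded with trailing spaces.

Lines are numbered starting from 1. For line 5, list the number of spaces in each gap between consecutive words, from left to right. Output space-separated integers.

Answer: 1 1

Derivation:
Line 1: ['magnetic', 'lion'] (min_width=13, slack=4)
Line 2: ['snow', 'by', 'the', 'wolf'] (min_width=16, slack=1)
Line 3: ['universe', 'electric'] (min_width=17, slack=0)
Line 4: ['snow', 'green'] (min_width=10, slack=7)
Line 5: ['hospital', 'all', 'lion'] (min_width=17, slack=0)
Line 6: ['big', 'water', 'on'] (min_width=12, slack=5)
Line 7: ['developer', 'open'] (min_width=14, slack=3)
Line 8: ['code', 'pharmacy', 'on'] (min_width=16, slack=1)
Line 9: ['version'] (min_width=7, slack=10)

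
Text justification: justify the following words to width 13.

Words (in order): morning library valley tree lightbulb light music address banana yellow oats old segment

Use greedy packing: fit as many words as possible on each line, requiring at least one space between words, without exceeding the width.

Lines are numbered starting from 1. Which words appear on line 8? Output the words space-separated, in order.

Line 1: ['morning'] (min_width=7, slack=6)
Line 2: ['library'] (min_width=7, slack=6)
Line 3: ['valley', 'tree'] (min_width=11, slack=2)
Line 4: ['lightbulb'] (min_width=9, slack=4)
Line 5: ['light', 'music'] (min_width=11, slack=2)
Line 6: ['address'] (min_width=7, slack=6)
Line 7: ['banana', 'yellow'] (min_width=13, slack=0)
Line 8: ['oats', 'old'] (min_width=8, slack=5)
Line 9: ['segment'] (min_width=7, slack=6)

Answer: oats old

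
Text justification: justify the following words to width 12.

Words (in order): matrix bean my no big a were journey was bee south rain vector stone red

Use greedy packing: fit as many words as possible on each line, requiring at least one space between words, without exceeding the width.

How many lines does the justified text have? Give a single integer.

Answer: 7

Derivation:
Line 1: ['matrix', 'bean'] (min_width=11, slack=1)
Line 2: ['my', 'no', 'big', 'a'] (min_width=11, slack=1)
Line 3: ['were', 'journey'] (min_width=12, slack=0)
Line 4: ['was', 'bee'] (min_width=7, slack=5)
Line 5: ['south', 'rain'] (min_width=10, slack=2)
Line 6: ['vector', 'stone'] (min_width=12, slack=0)
Line 7: ['red'] (min_width=3, slack=9)
Total lines: 7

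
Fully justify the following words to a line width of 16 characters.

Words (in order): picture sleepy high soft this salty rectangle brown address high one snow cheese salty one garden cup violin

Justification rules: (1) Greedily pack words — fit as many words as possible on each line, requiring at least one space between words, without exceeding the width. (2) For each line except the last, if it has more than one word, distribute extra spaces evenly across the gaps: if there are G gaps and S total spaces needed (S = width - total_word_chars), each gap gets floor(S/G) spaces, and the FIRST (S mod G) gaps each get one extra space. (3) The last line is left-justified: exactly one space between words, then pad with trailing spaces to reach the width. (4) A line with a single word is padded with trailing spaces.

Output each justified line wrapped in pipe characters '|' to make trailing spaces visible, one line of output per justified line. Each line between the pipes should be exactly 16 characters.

Answer: |picture   sleepy|
|high  soft  this|
|salty  rectangle|
|brown    address|
|high   one  snow|
|cheese salty one|
|garden       cup|
|violin          |

Derivation:
Line 1: ['picture', 'sleepy'] (min_width=14, slack=2)
Line 2: ['high', 'soft', 'this'] (min_width=14, slack=2)
Line 3: ['salty', 'rectangle'] (min_width=15, slack=1)
Line 4: ['brown', 'address'] (min_width=13, slack=3)
Line 5: ['high', 'one', 'snow'] (min_width=13, slack=3)
Line 6: ['cheese', 'salty', 'one'] (min_width=16, slack=0)
Line 7: ['garden', 'cup'] (min_width=10, slack=6)
Line 8: ['violin'] (min_width=6, slack=10)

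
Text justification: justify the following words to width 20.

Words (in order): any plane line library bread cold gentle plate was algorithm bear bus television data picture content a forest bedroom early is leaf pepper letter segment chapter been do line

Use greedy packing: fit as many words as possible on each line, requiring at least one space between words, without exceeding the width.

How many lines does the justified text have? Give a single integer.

Answer: 10

Derivation:
Line 1: ['any', 'plane', 'line'] (min_width=14, slack=6)
Line 2: ['library', 'bread', 'cold'] (min_width=18, slack=2)
Line 3: ['gentle', 'plate', 'was'] (min_width=16, slack=4)
Line 4: ['algorithm', 'bear', 'bus'] (min_width=18, slack=2)
Line 5: ['television', 'data'] (min_width=15, slack=5)
Line 6: ['picture', 'content', 'a'] (min_width=17, slack=3)
Line 7: ['forest', 'bedroom', 'early'] (min_width=20, slack=0)
Line 8: ['is', 'leaf', 'pepper'] (min_width=14, slack=6)
Line 9: ['letter', 'segment'] (min_width=14, slack=6)
Line 10: ['chapter', 'been', 'do', 'line'] (min_width=20, slack=0)
Total lines: 10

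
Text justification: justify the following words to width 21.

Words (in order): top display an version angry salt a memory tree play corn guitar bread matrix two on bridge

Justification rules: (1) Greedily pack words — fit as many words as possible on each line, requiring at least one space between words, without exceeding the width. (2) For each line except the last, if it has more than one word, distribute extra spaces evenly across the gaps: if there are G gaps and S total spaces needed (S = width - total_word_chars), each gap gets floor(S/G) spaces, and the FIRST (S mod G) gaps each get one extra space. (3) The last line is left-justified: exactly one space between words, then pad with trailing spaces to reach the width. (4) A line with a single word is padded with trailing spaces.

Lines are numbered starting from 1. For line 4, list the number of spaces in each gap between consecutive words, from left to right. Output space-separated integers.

Answer: 2 2

Derivation:
Line 1: ['top', 'display', 'an'] (min_width=14, slack=7)
Line 2: ['version', 'angry', 'salt', 'a'] (min_width=20, slack=1)
Line 3: ['memory', 'tree', 'play', 'corn'] (min_width=21, slack=0)
Line 4: ['guitar', 'bread', 'matrix'] (min_width=19, slack=2)
Line 5: ['two', 'on', 'bridge'] (min_width=13, slack=8)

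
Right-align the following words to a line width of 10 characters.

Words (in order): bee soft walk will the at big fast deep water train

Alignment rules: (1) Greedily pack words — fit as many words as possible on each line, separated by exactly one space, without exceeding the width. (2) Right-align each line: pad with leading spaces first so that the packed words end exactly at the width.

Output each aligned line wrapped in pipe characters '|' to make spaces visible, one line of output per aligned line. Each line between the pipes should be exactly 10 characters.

Answer: |  bee soft|
| walk will|
|the at big|
| fast deep|
|     water|
|     train|

Derivation:
Line 1: ['bee', 'soft'] (min_width=8, slack=2)
Line 2: ['walk', 'will'] (min_width=9, slack=1)
Line 3: ['the', 'at', 'big'] (min_width=10, slack=0)
Line 4: ['fast', 'deep'] (min_width=9, slack=1)
Line 5: ['water'] (min_width=5, slack=5)
Line 6: ['train'] (min_width=5, slack=5)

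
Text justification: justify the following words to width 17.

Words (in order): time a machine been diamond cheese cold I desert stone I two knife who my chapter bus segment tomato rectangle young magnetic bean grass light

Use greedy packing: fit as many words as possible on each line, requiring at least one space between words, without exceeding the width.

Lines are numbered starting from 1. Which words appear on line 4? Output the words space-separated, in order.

Answer: desert stone I

Derivation:
Line 1: ['time', 'a', 'machine'] (min_width=14, slack=3)
Line 2: ['been', 'diamond'] (min_width=12, slack=5)
Line 3: ['cheese', 'cold', 'I'] (min_width=13, slack=4)
Line 4: ['desert', 'stone', 'I'] (min_width=14, slack=3)
Line 5: ['two', 'knife', 'who', 'my'] (min_width=16, slack=1)
Line 6: ['chapter', 'bus'] (min_width=11, slack=6)
Line 7: ['segment', 'tomato'] (min_width=14, slack=3)
Line 8: ['rectangle', 'young'] (min_width=15, slack=2)
Line 9: ['magnetic', 'bean'] (min_width=13, slack=4)
Line 10: ['grass', 'light'] (min_width=11, slack=6)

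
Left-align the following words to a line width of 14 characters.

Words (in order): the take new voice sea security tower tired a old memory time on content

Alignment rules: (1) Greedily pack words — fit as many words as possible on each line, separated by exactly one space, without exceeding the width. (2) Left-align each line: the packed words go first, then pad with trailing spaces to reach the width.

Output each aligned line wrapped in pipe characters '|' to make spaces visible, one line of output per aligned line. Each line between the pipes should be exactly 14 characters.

Line 1: ['the', 'take', 'new'] (min_width=12, slack=2)
Line 2: ['voice', 'sea'] (min_width=9, slack=5)
Line 3: ['security', 'tower'] (min_width=14, slack=0)
Line 4: ['tired', 'a', 'old'] (min_width=11, slack=3)
Line 5: ['memory', 'time', 'on'] (min_width=14, slack=0)
Line 6: ['content'] (min_width=7, slack=7)

Answer: |the take new  |
|voice sea     |
|security tower|
|tired a old   |
|memory time on|
|content       |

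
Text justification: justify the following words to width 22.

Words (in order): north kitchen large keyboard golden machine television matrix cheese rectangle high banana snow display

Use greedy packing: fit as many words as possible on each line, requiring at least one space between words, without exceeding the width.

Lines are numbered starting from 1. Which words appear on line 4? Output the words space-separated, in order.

Answer: matrix cheese

Derivation:
Line 1: ['north', 'kitchen', 'large'] (min_width=19, slack=3)
Line 2: ['keyboard', 'golden'] (min_width=15, slack=7)
Line 3: ['machine', 'television'] (min_width=18, slack=4)
Line 4: ['matrix', 'cheese'] (min_width=13, slack=9)
Line 5: ['rectangle', 'high', 'banana'] (min_width=21, slack=1)
Line 6: ['snow', 'display'] (min_width=12, slack=10)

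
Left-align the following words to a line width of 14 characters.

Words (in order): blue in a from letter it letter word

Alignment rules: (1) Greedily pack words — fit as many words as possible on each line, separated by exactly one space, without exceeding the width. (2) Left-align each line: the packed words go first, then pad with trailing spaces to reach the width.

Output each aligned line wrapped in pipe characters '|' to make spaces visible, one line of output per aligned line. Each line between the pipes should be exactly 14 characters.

Line 1: ['blue', 'in', 'a', 'from'] (min_width=14, slack=0)
Line 2: ['letter', 'it'] (min_width=9, slack=5)
Line 3: ['letter', 'word'] (min_width=11, slack=3)

Answer: |blue in a from|
|letter it     |
|letter word   |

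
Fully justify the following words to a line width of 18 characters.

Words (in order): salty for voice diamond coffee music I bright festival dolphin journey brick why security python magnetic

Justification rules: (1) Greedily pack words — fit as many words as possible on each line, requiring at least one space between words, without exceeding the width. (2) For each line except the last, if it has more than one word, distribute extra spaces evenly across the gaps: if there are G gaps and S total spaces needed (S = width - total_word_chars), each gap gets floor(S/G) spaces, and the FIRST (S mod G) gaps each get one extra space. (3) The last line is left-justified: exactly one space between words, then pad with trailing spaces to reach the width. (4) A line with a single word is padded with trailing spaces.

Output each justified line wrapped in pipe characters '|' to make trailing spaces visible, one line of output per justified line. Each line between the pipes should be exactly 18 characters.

Line 1: ['salty', 'for', 'voice'] (min_width=15, slack=3)
Line 2: ['diamond', 'coffee'] (min_width=14, slack=4)
Line 3: ['music', 'I', 'bright'] (min_width=14, slack=4)
Line 4: ['festival', 'dolphin'] (min_width=16, slack=2)
Line 5: ['journey', 'brick', 'why'] (min_width=17, slack=1)
Line 6: ['security', 'python'] (min_width=15, slack=3)
Line 7: ['magnetic'] (min_width=8, slack=10)

Answer: |salty   for  voice|
|diamond     coffee|
|music   I   bright|
|festival   dolphin|
|journey  brick why|
|security    python|
|magnetic          |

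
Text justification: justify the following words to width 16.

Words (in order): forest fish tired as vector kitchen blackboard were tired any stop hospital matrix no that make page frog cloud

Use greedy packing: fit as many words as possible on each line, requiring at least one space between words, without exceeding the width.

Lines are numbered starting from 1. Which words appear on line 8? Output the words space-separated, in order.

Answer: page frog cloud

Derivation:
Line 1: ['forest', 'fish'] (min_width=11, slack=5)
Line 2: ['tired', 'as', 'vector'] (min_width=15, slack=1)
Line 3: ['kitchen'] (min_width=7, slack=9)
Line 4: ['blackboard', 'were'] (min_width=15, slack=1)
Line 5: ['tired', 'any', 'stop'] (min_width=14, slack=2)
Line 6: ['hospital', 'matrix'] (min_width=15, slack=1)
Line 7: ['no', 'that', 'make'] (min_width=12, slack=4)
Line 8: ['page', 'frog', 'cloud'] (min_width=15, slack=1)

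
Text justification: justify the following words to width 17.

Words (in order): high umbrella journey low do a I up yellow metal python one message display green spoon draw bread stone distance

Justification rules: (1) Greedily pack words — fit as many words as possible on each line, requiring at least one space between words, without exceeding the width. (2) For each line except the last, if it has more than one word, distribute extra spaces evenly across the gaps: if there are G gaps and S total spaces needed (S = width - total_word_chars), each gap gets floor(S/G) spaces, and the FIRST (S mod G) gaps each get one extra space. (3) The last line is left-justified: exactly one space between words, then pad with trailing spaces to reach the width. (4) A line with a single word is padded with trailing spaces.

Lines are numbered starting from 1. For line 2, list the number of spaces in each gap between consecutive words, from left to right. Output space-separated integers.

Answer: 2 1 1

Derivation:
Line 1: ['high', 'umbrella'] (min_width=13, slack=4)
Line 2: ['journey', 'low', 'do', 'a'] (min_width=16, slack=1)
Line 3: ['I', 'up', 'yellow', 'metal'] (min_width=17, slack=0)
Line 4: ['python', 'one'] (min_width=10, slack=7)
Line 5: ['message', 'display'] (min_width=15, slack=2)
Line 6: ['green', 'spoon', 'draw'] (min_width=16, slack=1)
Line 7: ['bread', 'stone'] (min_width=11, slack=6)
Line 8: ['distance'] (min_width=8, slack=9)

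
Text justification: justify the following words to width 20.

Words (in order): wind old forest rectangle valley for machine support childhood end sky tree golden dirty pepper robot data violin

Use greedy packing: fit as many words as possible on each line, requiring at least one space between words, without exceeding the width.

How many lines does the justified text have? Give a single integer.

Line 1: ['wind', 'old', 'forest'] (min_width=15, slack=5)
Line 2: ['rectangle', 'valley', 'for'] (min_width=20, slack=0)
Line 3: ['machine', 'support'] (min_width=15, slack=5)
Line 4: ['childhood', 'end', 'sky'] (min_width=17, slack=3)
Line 5: ['tree', 'golden', 'dirty'] (min_width=17, slack=3)
Line 6: ['pepper', 'robot', 'data'] (min_width=17, slack=3)
Line 7: ['violin'] (min_width=6, slack=14)
Total lines: 7

Answer: 7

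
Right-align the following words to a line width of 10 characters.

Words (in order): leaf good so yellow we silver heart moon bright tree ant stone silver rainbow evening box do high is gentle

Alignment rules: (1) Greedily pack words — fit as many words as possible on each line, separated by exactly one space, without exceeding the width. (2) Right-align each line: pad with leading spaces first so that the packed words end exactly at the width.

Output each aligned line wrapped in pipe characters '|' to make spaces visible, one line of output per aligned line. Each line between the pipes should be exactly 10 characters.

Answer: | leaf good|
| so yellow|
| we silver|
|heart moon|
|    bright|
|  tree ant|
|     stone|
|    silver|
|   rainbow|
|   evening|
|    box do|
|   high is|
|    gentle|

Derivation:
Line 1: ['leaf', 'good'] (min_width=9, slack=1)
Line 2: ['so', 'yellow'] (min_width=9, slack=1)
Line 3: ['we', 'silver'] (min_width=9, slack=1)
Line 4: ['heart', 'moon'] (min_width=10, slack=0)
Line 5: ['bright'] (min_width=6, slack=4)
Line 6: ['tree', 'ant'] (min_width=8, slack=2)
Line 7: ['stone'] (min_width=5, slack=5)
Line 8: ['silver'] (min_width=6, slack=4)
Line 9: ['rainbow'] (min_width=7, slack=3)
Line 10: ['evening'] (min_width=7, slack=3)
Line 11: ['box', 'do'] (min_width=6, slack=4)
Line 12: ['high', 'is'] (min_width=7, slack=3)
Line 13: ['gentle'] (min_width=6, slack=4)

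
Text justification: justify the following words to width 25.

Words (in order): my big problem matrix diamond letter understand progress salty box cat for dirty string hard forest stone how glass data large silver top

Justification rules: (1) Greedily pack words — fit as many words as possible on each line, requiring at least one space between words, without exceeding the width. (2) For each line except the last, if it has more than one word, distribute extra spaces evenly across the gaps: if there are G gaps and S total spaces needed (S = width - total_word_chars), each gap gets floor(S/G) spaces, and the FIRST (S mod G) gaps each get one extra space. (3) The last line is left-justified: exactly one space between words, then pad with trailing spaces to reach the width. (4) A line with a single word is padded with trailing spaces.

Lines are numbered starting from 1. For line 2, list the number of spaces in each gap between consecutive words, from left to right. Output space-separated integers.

Answer: 1 1

Derivation:
Line 1: ['my', 'big', 'problem', 'matrix'] (min_width=21, slack=4)
Line 2: ['diamond', 'letter', 'understand'] (min_width=25, slack=0)
Line 3: ['progress', 'salty', 'box', 'cat'] (min_width=22, slack=3)
Line 4: ['for', 'dirty', 'string', 'hard'] (min_width=21, slack=4)
Line 5: ['forest', 'stone', 'how', 'glass'] (min_width=22, slack=3)
Line 6: ['data', 'large', 'silver', 'top'] (min_width=21, slack=4)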